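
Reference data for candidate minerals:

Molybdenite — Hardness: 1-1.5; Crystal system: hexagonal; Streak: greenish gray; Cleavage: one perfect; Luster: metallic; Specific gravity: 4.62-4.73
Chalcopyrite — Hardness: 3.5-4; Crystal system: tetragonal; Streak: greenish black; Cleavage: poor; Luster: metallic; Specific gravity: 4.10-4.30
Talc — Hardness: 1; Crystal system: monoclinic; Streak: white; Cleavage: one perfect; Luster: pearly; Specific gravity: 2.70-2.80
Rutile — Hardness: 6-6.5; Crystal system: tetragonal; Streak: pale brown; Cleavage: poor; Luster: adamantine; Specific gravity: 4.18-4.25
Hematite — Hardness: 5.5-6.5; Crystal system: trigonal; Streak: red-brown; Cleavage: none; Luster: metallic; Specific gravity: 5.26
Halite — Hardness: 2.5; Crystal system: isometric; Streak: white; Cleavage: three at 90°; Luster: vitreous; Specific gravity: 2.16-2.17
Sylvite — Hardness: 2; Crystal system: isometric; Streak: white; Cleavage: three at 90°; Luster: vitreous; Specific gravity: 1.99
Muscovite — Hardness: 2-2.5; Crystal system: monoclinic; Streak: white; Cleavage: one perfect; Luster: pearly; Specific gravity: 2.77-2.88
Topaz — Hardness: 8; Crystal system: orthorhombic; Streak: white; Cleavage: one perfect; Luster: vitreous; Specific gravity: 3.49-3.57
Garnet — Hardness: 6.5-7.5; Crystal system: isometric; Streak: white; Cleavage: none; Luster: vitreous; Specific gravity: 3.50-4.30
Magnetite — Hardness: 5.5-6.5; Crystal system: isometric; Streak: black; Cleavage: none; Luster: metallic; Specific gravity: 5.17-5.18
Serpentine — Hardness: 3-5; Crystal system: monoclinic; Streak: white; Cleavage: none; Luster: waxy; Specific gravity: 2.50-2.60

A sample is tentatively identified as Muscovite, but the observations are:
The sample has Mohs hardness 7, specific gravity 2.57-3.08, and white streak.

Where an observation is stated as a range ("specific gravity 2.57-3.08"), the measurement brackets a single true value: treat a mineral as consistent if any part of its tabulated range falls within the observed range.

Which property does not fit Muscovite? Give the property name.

hardness

Mohs hardness 7: Muscovite has hardness 2-2.5 — inconsistent.
Specific gravity 2.57-3.08: Muscovite has SG 2.77-2.88 — agrees.
White streak: Muscovite has white streak — agrees.
Only the hardness is inconsistent.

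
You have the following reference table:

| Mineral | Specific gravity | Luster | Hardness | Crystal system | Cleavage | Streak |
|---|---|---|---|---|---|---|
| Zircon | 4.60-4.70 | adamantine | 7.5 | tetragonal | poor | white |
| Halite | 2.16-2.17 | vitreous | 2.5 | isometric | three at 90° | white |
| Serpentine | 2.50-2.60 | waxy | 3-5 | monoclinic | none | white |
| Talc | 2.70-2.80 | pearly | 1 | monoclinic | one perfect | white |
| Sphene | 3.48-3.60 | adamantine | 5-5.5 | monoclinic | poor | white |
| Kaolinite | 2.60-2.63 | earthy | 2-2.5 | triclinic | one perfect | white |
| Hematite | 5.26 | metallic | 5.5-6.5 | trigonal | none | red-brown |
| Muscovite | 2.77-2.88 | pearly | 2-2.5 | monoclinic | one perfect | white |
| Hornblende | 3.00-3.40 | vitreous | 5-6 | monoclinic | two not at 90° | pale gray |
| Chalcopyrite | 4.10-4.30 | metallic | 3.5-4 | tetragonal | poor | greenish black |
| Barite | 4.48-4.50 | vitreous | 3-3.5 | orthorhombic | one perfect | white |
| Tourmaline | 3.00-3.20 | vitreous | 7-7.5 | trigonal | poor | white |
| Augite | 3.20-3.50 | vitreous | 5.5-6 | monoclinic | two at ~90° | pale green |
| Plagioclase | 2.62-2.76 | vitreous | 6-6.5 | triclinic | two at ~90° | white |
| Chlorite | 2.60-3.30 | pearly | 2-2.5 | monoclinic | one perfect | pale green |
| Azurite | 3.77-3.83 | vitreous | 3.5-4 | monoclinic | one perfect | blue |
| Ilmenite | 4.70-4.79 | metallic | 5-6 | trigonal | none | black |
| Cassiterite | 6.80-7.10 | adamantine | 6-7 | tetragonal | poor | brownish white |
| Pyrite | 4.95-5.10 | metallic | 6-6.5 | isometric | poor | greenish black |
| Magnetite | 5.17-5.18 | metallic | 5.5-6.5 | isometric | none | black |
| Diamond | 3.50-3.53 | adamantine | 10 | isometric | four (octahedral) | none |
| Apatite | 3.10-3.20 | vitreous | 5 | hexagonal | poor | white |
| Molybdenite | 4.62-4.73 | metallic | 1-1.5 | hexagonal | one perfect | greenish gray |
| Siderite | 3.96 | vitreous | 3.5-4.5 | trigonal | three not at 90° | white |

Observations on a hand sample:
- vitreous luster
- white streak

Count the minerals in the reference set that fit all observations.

Vitreous luster — Halite, Hornblende, Barite, Tourmaline, Augite, Plagioclase, Azurite, Apatite, Siderite remain.
White streak excludes Hornblende, Augite, Azurite.
Remaining candidates: Apatite, Barite, Halite, Plagioclase, Siderite, Tourmaline.
That is 6 minerals.

6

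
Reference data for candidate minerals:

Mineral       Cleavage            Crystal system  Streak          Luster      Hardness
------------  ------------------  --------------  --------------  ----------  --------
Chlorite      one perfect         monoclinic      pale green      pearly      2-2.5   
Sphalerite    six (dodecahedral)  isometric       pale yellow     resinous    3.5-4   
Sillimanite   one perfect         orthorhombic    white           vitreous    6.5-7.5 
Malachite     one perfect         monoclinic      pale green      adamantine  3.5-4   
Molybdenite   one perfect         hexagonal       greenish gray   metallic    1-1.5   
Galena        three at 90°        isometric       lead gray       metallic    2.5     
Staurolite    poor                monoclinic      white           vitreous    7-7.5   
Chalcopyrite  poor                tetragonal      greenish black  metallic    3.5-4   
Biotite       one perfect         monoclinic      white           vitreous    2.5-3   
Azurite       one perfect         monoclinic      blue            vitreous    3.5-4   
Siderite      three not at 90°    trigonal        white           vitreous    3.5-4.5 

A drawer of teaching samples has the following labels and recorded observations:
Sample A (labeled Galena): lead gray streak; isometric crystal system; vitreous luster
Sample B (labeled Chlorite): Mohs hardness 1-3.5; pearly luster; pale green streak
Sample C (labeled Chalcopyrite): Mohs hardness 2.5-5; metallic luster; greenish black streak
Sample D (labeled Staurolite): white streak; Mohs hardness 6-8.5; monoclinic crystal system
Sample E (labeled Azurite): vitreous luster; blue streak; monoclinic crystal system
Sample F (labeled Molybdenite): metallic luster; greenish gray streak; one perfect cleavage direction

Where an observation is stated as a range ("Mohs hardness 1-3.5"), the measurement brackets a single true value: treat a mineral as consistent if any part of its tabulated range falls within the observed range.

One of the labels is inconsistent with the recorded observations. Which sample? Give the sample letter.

Sample A: vitreous luster is outside the reference for Galena (metallic luster) — mislabeled.
Sample B: all recorded properties match Chlorite.
Sample C: all recorded properties match Chalcopyrite.
Sample D: all recorded properties match Staurolite.
Sample E: all recorded properties match Azurite.
Sample F: all recorded properties match Molybdenite.
The mislabeled specimen is A.

A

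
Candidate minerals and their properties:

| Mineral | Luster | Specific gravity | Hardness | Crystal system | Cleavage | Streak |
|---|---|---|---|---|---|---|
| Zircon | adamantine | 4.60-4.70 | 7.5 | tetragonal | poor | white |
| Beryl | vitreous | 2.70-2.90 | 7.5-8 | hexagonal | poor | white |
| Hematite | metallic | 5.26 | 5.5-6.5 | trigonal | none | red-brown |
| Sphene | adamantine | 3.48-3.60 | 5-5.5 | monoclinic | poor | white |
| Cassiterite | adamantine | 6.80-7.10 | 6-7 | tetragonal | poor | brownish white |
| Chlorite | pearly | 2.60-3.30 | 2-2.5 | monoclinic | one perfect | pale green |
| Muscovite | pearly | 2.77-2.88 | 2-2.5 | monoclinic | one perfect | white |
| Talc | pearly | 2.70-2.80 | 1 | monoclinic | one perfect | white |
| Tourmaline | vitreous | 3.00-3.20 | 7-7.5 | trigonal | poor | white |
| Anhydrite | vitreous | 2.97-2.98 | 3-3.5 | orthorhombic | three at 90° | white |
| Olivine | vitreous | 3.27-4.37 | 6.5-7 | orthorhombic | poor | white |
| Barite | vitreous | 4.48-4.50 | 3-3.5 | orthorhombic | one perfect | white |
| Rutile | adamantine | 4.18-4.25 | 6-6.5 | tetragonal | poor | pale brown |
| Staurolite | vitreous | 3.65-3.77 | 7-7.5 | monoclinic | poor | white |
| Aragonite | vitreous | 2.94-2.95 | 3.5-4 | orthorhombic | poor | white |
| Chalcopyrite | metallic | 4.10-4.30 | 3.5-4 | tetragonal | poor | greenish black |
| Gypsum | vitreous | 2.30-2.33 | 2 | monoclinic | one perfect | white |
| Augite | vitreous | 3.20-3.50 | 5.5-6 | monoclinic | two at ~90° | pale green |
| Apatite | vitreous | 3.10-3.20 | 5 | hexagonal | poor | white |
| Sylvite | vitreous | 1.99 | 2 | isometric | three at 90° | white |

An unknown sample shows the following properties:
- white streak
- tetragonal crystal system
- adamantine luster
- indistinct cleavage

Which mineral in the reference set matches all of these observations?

White streak excludes Hematite, Cassiterite, Chlorite, Rutile, Chalcopyrite, Augite.
Tetragonal crystal system — narrows the field to Zircon.
Adamantine luster — no further eliminations.
Indistinct cleavage — all remaining candidates fit.
Only Zircon satisfies all observations.

Zircon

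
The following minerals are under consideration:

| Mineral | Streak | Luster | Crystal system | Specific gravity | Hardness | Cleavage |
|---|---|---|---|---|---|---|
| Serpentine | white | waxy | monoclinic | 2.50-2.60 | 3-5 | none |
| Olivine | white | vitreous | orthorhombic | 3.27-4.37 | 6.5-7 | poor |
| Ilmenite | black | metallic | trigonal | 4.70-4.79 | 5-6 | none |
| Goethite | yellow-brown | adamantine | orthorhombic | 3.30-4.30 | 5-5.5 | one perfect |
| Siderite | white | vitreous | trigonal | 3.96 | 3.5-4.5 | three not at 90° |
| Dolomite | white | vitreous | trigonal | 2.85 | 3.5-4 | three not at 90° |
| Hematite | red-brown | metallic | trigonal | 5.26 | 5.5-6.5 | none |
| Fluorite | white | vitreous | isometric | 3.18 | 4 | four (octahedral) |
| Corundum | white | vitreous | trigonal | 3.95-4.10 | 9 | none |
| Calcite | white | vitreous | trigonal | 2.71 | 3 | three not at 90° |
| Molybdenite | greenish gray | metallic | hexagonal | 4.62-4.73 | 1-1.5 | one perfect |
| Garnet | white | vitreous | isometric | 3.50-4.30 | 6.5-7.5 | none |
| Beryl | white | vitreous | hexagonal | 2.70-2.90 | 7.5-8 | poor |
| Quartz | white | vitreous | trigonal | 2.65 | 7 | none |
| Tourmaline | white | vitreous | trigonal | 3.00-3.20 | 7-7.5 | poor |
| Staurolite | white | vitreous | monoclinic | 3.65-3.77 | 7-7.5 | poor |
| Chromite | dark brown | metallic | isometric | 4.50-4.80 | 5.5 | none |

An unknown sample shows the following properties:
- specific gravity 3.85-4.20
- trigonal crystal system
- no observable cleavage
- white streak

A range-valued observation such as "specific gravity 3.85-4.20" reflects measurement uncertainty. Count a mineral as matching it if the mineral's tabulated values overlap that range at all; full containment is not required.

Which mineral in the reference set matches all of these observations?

Specific gravity 3.85-4.20: narrows the field to Olivine, Goethite, Siderite, Corundum, Garnet.
Trigonal crystal system: narrows the field to Siderite, Corundum.
No observable cleavage rules out Siderite.
White streak: every remaining candidate is consistent.
Only Corundum satisfies all observations.

Corundum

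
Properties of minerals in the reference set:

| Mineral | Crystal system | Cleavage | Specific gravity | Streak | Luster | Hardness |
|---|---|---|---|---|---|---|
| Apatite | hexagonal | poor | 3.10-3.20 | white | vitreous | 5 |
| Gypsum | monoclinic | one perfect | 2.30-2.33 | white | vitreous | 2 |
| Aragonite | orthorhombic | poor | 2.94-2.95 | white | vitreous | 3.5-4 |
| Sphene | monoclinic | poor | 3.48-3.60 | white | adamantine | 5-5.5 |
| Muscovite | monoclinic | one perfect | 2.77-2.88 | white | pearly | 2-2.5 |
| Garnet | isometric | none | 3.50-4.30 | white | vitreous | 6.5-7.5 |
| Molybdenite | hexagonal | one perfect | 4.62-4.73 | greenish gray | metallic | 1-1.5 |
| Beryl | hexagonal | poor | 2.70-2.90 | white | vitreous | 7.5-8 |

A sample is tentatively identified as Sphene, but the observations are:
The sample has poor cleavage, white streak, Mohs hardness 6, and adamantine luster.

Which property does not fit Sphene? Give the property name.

hardness

Poor cleavage: Sphene has cleavage poor — within range.
White streak: Sphene has white streak — within range.
Mohs hardness 6: Sphene has hardness 5-5.5 — inconsistent.
Adamantine luster: Sphene has adamantine luster — within range.
Everything matches except the hardness.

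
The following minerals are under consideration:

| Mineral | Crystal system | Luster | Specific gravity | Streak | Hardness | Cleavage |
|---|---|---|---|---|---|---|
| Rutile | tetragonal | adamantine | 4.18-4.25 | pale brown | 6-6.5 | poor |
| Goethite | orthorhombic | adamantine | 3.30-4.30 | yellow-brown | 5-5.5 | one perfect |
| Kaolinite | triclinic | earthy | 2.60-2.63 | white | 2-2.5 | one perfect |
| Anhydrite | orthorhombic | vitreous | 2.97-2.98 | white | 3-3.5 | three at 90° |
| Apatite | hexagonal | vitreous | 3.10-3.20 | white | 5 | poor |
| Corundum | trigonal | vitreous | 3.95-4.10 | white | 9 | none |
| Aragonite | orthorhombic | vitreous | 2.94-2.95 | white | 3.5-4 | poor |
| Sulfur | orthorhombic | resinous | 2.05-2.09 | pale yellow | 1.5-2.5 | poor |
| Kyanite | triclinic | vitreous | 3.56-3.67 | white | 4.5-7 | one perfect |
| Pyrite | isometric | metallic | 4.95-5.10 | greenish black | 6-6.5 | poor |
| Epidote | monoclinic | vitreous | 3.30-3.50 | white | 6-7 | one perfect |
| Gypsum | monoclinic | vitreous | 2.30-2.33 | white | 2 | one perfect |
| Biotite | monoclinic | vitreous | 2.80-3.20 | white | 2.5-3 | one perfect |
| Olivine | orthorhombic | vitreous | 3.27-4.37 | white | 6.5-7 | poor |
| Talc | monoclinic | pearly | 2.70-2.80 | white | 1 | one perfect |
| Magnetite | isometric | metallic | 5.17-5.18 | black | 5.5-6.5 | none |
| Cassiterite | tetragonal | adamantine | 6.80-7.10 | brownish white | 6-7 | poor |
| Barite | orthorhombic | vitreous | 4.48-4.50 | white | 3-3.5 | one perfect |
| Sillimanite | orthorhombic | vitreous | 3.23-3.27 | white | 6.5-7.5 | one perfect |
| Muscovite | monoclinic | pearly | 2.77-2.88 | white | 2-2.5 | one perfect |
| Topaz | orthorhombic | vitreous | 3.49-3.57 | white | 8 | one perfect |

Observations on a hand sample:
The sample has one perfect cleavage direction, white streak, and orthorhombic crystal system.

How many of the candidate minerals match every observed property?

3

One perfect cleavage direction: narrows the field to Goethite, Kaolinite, Kyanite, Epidote, Gypsum, Biotite, Talc, Barite, Sillimanite, Muscovite, Topaz.
White streak eliminates Goethite.
Orthorhombic crystal system: only Barite, Sillimanite, Topaz remain.
Consistent with every observation: Barite, Sillimanite, Topaz.
That is 3 minerals.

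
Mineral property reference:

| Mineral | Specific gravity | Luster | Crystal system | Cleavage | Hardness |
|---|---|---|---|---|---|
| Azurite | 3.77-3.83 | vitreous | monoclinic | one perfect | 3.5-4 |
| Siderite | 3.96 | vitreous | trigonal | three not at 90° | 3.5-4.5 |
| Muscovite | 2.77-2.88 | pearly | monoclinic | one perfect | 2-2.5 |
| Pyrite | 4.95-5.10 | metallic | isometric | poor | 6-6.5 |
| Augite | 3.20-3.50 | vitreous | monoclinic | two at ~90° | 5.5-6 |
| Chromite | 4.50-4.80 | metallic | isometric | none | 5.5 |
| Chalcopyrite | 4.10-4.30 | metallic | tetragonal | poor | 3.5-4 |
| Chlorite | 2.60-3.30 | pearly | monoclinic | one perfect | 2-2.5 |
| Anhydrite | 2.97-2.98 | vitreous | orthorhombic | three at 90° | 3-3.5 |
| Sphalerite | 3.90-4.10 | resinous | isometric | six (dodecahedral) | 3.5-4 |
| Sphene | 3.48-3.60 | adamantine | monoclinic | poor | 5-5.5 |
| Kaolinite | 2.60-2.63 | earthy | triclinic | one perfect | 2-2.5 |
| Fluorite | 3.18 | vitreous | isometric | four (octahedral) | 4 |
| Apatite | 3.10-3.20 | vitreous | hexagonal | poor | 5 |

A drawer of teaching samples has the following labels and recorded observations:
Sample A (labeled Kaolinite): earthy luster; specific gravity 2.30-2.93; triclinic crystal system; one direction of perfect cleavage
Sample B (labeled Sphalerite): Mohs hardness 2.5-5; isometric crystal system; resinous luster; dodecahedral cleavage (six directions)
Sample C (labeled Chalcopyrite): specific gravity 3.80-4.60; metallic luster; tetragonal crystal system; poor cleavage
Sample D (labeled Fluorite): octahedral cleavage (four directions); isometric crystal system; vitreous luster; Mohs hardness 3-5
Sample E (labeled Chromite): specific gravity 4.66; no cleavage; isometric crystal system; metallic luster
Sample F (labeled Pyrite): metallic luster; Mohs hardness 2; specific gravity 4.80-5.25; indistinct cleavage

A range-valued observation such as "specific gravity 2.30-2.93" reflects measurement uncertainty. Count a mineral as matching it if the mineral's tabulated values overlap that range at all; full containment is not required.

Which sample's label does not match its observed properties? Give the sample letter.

Sample A: every observation is compatible with the reference values for Kaolinite.
Sample B: every observation is compatible with the reference values for Sphalerite.
Sample C: every observation is compatible with the reference values for Chalcopyrite.
Sample D: every observation is compatible with the reference values for Fluorite.
Sample E: every observation is compatible with the reference values for Chromite.
Sample F: Mohs hardness 2 is outside the reference for Pyrite (hardness 6-6.5) — mislabeled.
Sample F is the mislabeled one.

F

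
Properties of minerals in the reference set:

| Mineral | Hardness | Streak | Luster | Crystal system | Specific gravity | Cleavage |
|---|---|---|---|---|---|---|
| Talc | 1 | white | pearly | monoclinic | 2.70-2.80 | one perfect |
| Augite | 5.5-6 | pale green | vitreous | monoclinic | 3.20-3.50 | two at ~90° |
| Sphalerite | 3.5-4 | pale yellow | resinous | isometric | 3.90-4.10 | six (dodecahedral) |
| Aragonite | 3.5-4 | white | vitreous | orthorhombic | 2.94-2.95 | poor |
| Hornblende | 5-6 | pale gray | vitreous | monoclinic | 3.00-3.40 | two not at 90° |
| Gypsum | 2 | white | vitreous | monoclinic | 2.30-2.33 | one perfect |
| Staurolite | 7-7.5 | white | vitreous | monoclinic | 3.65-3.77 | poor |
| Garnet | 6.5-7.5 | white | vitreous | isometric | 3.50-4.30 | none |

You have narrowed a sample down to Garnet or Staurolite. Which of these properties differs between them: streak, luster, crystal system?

crystal system

Streak: both white — same for both.
Luster: both vitreous — same for both.
Crystal system: Garnet isometric, Staurolite monoclinic — distinct.
Crystal system is the diagnostic property here.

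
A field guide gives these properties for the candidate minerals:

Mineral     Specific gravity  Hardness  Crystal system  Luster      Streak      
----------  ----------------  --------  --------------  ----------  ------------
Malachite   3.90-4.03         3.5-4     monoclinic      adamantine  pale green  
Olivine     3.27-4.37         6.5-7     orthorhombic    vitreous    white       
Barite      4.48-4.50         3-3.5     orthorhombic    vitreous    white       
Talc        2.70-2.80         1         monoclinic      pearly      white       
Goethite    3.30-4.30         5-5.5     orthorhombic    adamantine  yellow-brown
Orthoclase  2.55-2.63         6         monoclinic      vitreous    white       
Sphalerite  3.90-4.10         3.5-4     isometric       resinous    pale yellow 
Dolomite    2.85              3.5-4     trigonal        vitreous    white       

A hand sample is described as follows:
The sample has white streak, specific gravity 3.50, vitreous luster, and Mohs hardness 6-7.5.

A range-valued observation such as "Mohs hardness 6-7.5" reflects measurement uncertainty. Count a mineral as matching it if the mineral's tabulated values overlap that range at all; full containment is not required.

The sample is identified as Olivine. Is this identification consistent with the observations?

White streak — agrees with Olivine (white streak).
Specific gravity 3.50 — agrees with Olivine (SG 3.27-4.37).
Vitreous luster — agrees with Olivine (vitreous luster).
Mohs hardness 6-7.5 — agrees with Olivine (hardness 6.5-7).
Nothing contradicts Olivine.

Yes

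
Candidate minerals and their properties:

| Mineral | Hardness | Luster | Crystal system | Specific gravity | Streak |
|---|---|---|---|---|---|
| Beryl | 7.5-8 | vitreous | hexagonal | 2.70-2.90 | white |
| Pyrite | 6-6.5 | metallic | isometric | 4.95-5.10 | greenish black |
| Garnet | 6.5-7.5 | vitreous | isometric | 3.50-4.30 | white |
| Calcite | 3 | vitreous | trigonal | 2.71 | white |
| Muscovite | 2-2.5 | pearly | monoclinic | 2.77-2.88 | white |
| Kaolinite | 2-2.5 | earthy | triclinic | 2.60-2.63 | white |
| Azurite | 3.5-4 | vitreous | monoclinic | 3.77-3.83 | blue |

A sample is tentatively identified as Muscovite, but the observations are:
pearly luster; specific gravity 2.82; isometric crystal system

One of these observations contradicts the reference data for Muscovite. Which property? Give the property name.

crystal system

Pearly luster: Muscovite has pearly luster — matches.
Specific gravity 2.82: Muscovite has SG 2.77-2.88 — matches.
Isometric crystal system: Muscovite has monoclinic system — inconsistent.
Everything matches except the crystal system.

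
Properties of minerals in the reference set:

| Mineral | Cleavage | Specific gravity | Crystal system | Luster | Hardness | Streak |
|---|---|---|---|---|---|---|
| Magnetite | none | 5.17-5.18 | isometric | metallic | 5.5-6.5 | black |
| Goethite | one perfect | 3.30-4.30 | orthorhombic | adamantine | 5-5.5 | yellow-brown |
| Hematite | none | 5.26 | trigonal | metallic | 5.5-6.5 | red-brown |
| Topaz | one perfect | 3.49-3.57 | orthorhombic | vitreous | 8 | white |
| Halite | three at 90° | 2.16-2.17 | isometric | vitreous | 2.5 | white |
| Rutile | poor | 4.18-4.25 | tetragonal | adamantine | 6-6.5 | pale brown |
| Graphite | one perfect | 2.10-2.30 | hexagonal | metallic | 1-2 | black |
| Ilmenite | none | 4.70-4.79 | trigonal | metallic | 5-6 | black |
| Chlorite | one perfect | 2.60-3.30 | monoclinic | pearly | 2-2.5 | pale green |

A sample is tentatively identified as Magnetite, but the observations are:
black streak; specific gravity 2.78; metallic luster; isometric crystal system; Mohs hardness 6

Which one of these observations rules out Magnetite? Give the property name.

specific gravity

Black streak: Magnetite has black streak — matches.
Specific gravity 2.78: Magnetite has SG 5.17-5.18 — outside the reference range.
Metallic luster: Magnetite has metallic luster — matches.
Isometric crystal system: Magnetite has isometric system — matches.
Mohs hardness 6: Magnetite has hardness 5.5-6.5 — matches.
The specific gravity is the one property that does not fit.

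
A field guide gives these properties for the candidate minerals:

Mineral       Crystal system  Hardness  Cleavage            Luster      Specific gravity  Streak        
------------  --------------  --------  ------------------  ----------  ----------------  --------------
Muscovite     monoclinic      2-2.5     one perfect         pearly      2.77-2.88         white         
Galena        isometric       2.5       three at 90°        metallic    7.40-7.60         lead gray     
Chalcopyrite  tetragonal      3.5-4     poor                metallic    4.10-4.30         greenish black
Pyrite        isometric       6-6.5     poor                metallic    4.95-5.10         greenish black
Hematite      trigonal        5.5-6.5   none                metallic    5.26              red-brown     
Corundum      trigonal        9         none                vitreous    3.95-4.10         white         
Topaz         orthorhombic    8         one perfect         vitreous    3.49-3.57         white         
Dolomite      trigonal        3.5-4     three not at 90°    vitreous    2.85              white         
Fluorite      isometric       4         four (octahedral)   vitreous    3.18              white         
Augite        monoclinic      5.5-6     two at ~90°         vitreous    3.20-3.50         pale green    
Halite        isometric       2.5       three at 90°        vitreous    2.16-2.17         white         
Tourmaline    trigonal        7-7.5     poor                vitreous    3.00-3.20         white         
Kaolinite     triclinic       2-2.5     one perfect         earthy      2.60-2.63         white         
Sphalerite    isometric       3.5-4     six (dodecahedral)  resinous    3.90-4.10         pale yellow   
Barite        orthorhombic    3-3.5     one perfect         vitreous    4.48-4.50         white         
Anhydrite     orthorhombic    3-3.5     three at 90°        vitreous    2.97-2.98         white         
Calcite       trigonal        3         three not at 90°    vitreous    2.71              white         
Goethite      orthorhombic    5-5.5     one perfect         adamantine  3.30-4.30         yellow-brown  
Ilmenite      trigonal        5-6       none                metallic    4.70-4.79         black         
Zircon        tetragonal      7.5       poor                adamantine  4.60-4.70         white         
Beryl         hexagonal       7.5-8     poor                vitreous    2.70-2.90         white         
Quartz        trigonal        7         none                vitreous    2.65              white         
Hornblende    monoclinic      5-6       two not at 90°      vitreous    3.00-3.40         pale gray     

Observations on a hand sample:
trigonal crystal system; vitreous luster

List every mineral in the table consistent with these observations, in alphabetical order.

Trigonal crystal system — leaves Hematite, Corundum, Dolomite, Tourmaline, Calcite, Ilmenite, Quartz.
Vitreous luster eliminates Hematite, Ilmenite.
The minerals that satisfy all observations are Calcite, Corundum, Dolomite, Quartz, Tourmaline.

Calcite, Corundum, Dolomite, Quartz, Tourmaline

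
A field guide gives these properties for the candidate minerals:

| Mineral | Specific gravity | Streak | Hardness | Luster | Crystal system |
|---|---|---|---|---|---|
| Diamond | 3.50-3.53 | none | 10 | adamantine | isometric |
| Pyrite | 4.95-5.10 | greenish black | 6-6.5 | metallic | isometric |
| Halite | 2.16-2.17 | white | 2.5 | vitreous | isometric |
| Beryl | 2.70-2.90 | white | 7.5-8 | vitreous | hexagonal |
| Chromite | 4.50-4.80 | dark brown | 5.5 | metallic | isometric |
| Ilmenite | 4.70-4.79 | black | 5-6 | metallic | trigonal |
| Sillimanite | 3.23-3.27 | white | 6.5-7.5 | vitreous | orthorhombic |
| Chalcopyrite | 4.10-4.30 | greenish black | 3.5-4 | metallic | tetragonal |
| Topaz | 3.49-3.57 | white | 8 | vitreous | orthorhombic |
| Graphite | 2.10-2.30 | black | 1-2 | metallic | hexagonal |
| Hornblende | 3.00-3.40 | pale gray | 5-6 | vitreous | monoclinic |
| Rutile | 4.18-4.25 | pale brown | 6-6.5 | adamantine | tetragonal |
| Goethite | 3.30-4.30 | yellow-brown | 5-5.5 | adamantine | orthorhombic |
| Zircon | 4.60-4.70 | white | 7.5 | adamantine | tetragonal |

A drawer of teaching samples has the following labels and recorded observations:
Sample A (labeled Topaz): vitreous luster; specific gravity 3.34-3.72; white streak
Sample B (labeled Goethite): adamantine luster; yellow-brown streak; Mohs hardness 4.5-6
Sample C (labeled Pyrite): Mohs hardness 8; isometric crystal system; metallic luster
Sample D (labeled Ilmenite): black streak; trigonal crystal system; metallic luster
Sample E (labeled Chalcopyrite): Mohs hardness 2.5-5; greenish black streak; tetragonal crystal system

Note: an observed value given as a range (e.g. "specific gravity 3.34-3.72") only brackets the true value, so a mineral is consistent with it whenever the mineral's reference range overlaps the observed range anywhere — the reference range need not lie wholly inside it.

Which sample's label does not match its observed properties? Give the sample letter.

C

Sample A: all recorded properties match Topaz.
Sample B: all recorded properties match Goethite.
Sample C: Pyrite has hardness 6-6.5, but the record shows Mohs hardness 8 — this label is wrong.
Sample D: all recorded properties match Ilmenite.
Sample E: all recorded properties match Chalcopyrite.
The mislabeled specimen is C.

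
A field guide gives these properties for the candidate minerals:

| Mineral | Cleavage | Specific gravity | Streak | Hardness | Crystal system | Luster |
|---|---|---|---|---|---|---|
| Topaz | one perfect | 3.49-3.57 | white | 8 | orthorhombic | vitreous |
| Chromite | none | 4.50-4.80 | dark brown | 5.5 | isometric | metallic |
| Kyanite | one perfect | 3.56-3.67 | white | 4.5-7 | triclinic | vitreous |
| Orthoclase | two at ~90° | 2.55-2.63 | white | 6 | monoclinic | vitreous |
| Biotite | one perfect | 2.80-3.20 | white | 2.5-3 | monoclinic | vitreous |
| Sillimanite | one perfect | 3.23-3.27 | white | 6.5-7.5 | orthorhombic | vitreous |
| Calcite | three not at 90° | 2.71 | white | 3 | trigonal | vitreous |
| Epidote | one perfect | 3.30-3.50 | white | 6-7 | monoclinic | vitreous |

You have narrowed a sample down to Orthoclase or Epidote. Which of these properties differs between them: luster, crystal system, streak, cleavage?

Luster: both vitreous — shared.
Crystal system: both monoclinic — shared.
Streak: both white — shared.
Cleavage: Orthoclase two at ~90°, Epidote one perfect — distinct.
Cleavage is the diagnostic property here.

cleavage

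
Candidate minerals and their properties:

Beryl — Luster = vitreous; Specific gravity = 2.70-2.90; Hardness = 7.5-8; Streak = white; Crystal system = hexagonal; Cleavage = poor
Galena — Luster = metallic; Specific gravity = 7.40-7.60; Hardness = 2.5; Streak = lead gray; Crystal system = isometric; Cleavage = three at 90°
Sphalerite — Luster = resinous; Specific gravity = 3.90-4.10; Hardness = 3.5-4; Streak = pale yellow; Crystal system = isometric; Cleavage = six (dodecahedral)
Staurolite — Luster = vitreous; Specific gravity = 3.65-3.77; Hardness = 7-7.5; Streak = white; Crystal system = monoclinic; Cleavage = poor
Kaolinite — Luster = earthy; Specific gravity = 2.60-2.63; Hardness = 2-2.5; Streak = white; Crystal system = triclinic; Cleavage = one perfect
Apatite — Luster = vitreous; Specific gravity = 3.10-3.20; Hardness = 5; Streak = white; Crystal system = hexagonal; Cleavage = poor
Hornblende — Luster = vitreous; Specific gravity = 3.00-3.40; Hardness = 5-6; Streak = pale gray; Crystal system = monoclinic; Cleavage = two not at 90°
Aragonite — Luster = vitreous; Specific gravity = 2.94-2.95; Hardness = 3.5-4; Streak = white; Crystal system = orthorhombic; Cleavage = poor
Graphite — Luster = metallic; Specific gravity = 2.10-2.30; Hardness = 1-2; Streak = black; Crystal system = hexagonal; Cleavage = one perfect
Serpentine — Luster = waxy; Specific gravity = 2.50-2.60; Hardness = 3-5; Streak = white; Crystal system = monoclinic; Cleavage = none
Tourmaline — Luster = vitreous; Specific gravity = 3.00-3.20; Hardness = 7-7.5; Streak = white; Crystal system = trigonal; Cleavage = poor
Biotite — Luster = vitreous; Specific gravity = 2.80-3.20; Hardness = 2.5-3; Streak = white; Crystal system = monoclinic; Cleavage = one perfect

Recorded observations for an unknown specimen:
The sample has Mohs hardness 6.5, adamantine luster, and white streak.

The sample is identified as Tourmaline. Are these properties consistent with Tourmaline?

No

Mohs hardness 6.5 — Tourmaline has hardness 7-7.5; inconsistent.
Adamantine luster — Tourmaline has vitreous luster; inconsistent.
White streak — matches Tourmaline (white streak).
2 of the observed properties are inconsistent with Tourmaline.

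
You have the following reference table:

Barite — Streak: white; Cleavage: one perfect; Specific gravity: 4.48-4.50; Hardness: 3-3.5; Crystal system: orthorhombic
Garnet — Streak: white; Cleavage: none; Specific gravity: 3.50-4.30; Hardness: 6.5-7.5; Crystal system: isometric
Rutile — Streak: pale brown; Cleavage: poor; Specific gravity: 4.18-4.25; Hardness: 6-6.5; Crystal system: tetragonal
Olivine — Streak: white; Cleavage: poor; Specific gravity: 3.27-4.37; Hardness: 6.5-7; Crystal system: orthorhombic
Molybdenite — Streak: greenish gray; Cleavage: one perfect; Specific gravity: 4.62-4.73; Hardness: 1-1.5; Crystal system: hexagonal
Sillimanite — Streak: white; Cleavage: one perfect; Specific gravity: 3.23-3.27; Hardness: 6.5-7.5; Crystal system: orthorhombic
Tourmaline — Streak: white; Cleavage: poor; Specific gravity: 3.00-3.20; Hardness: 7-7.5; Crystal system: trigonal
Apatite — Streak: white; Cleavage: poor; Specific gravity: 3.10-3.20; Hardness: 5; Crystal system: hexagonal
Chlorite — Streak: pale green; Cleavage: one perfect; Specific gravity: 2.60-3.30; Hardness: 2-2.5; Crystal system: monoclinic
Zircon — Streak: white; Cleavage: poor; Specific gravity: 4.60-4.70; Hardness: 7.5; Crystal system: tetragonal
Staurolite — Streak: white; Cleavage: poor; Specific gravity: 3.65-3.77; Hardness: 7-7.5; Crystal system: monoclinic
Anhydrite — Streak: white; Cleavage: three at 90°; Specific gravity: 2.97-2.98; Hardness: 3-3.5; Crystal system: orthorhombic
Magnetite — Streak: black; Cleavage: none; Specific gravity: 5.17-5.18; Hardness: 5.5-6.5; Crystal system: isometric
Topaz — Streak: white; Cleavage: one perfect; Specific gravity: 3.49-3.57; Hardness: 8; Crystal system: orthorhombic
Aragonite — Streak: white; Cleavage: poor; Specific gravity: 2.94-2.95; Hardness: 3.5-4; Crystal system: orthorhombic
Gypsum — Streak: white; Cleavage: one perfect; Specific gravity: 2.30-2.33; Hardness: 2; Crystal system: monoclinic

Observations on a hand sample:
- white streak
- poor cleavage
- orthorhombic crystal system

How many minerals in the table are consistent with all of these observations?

White streak is inconsistent with Rutile, Molybdenite, Chlorite, Magnetite.
Poor cleavage excludes Barite, Garnet, Sillimanite, Anhydrite, Topaz, Gypsum.
Orthorhombic crystal system — leaves Olivine, Aragonite.
Remaining candidates: Aragonite, Olivine.
That is 2 minerals.

2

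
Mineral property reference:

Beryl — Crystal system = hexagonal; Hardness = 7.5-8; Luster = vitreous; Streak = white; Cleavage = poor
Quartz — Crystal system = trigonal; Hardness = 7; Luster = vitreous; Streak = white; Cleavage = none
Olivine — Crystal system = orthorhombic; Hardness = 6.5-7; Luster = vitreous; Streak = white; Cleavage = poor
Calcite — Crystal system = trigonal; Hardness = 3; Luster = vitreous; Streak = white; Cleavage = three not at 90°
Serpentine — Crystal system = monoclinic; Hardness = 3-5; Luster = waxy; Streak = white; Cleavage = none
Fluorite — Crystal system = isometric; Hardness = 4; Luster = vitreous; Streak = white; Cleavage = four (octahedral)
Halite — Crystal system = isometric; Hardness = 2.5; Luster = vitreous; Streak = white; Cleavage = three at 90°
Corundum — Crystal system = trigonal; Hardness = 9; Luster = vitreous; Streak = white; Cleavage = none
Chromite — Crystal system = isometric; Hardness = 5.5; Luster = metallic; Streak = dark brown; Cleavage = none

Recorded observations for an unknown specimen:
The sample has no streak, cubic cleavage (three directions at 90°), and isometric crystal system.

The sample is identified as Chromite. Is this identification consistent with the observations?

No streak — Chromite has dark brown streak; inconsistent.
Cubic cleavage (three directions at 90°) — Chromite has cleavage none; inconsistent.
Isometric crystal system — fits Chromite (isometric system).
2 of the observed properties are inconsistent with Chromite.

No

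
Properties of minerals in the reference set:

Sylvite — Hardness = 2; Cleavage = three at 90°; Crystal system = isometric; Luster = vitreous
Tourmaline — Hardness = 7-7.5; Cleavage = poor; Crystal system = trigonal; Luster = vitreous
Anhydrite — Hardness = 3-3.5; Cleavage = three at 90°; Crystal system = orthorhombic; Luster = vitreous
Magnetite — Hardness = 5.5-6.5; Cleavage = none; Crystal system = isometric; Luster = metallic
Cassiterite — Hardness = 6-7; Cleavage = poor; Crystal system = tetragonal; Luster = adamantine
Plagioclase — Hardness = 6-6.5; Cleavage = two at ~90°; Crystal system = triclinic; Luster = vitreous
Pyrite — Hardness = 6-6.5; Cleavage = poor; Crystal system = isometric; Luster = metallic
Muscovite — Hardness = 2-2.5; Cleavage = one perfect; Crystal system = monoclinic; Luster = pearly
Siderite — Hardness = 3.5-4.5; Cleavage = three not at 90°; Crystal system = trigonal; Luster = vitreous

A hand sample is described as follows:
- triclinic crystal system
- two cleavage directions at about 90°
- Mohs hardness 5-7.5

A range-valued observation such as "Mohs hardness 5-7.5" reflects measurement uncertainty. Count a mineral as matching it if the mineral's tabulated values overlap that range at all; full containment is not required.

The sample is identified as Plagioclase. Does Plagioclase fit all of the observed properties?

Triclinic crystal system — is consistent with Plagioclase (triclinic system).
Two cleavage directions at about 90° — is consistent with Plagioclase (cleavage two at ~90°).
Mohs hardness 5-7.5 — is consistent with Plagioclase (hardness 6-6.5).
Every observed property is compatible with the reference values for Plagioclase.

Yes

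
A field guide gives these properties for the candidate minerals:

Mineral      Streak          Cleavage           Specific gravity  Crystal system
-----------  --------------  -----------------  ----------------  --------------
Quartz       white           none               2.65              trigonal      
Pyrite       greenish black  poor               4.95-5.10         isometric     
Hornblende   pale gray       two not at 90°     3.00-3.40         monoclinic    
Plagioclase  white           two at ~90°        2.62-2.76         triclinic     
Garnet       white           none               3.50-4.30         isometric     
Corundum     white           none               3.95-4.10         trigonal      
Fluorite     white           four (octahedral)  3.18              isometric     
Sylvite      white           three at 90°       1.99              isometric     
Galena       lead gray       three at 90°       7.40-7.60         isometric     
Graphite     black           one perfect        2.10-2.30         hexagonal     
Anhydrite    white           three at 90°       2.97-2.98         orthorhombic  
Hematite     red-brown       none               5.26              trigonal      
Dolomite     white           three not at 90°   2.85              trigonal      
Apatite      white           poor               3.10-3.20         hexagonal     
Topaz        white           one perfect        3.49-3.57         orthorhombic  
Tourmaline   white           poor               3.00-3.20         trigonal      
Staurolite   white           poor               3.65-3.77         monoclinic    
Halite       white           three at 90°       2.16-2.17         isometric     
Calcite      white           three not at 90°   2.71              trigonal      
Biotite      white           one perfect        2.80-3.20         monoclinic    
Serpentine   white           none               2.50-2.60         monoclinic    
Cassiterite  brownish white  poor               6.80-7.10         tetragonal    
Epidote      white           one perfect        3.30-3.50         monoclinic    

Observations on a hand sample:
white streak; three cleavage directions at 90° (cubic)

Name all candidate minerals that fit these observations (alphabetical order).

Anhydrite, Halite, Sylvite

White streak rules out Pyrite, Hornblende, Galena, Graphite, Hematite, Cassiterite.
Three cleavage directions at 90° (cubic) — leaves Sylvite, Anhydrite, Halite.
The minerals that satisfy all observations are Anhydrite, Halite, Sylvite.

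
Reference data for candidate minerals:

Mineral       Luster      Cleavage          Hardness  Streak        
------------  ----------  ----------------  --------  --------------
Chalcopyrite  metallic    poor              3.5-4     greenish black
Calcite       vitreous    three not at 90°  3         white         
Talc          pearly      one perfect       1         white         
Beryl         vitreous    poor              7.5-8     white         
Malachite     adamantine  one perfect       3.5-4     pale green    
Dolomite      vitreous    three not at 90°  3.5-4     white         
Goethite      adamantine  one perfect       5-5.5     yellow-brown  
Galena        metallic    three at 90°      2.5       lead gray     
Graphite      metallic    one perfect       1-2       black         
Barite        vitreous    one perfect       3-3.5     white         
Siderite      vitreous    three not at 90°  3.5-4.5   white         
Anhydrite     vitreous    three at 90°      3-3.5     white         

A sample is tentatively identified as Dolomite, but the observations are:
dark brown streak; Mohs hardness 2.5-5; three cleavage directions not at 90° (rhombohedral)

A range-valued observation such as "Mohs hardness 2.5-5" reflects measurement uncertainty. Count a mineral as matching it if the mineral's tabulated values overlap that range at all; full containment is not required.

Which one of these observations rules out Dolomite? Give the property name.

Dark brown streak: Dolomite has white streak — inconsistent.
Mohs hardness 2.5-5: Dolomite has hardness 3.5-4 — matches.
Three cleavage directions not at 90° (rhombohedral): Dolomite has cleavage three not at 90° — matches.
Everything matches except the streak.

streak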